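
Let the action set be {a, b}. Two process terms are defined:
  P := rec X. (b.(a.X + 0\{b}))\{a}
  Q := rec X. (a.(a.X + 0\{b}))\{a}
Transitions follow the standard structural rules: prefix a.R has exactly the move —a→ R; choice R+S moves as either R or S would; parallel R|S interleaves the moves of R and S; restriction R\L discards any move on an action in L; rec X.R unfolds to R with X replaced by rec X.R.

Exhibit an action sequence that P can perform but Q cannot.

Reachable graph of P (2 states):
  s0 = rec X. (b.(a.X + 0\{b}))\{a} → ··b··> s1
  s1 = (a.(rec X. (b.(a.X + 0\{b}))\{a}) + 0\{b})\{a} → deadlocked
Reachable graph of Q (1 states):
  t0 = rec X. (a.(a.X + 0\{b}))\{a} → deadlocked
Executing b from P (initial set {s0}):
  [1] b ⇒ {s1}
  P completes σ.
Executing b from Q (initial set {t0}):
  [1] b ⇒ no successor for Q

b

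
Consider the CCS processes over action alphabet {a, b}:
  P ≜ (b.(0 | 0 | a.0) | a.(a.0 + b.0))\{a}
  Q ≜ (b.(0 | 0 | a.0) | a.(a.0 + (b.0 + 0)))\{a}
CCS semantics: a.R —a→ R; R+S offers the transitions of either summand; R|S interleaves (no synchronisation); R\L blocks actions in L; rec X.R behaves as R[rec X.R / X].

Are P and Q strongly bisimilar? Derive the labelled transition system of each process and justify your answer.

YES

LTS(P): 2 reachable states
  m0 = (b.(0 | 0 | a.0) | a.(a.0 + b.0))\{a} | --b--▸ m1
  m1 = (0 | 0 | a.0 | a.(a.0 + b.0))\{a} | ∅
LTS(Q): 2 reachable states
  n0 = (b.(0 | 0 | a.0) | a.(a.0 + (b.0 + 0)))\{a} | --b--▸ n1
  n1 = (0 | 0 | a.0 | a.(a.0 + (b.0 + 0)))\{a} | ∅
Partition-refinement fixed point:
  B0 = {m0, n0}
  B1 = {m1, n1}
m0 ∈ B0, n0 ∈ B0 → same block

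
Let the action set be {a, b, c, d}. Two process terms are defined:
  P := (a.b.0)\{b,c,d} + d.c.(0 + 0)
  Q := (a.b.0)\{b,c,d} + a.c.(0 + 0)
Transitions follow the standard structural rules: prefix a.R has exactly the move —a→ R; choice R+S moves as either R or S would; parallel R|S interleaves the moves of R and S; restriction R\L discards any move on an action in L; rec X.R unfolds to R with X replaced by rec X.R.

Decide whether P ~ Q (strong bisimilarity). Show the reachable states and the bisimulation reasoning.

P ≁ Q

P's transition system — 4 states:
  m0 = (a.b.0)\{b,c,d} + d.c.(0 + 0) | -a-> m1, -d-> m2
  m1 = (b.0)\{b,c,d} | (no moves)
  m2 = c.(0 + 0) | -c-> m3
  m3 = 0 + 0 | (no moves)
Q's transition system — 4 states:
  n0 = (a.b.0)\{b,c,d} + a.c.(0 + 0) | -a-> n1, -a-> n2
  n1 = (b.0)\{b,c,d} | (no moves)
  n2 = c.(0 + 0) | -c-> n3
  n3 = 0 + 0 | (no moves)
Coarsest stable partition (strong bisimilarity classes):
  B0 = {m0}
  B1 = {m1, m3, n1, n3}
  B2 = {m2, n2}
  B3 = {n0}
m0 ∈ B0, n0 ∈ B3 → different blocks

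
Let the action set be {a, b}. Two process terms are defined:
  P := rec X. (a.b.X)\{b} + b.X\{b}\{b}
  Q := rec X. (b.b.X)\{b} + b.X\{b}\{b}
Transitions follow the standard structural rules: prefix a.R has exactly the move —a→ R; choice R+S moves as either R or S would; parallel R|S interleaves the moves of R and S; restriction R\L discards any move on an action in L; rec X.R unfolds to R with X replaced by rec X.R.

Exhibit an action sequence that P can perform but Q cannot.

a

P's transition system — 4 states:
  s0 = rec X. (a.b.X)\{b} + b.X\{b}\{b} :: ··a··> s1, ··b··> s2
  s1 = (b.(rec X. (a.b.X)\{b} + b.X\{b}\{b}))\{b} :: stopped
  s2 = (rec X. (a.b.X)\{b} + b.X\{b}\{b})\{b}\{b} :: ··a··> s3
  s3 = (b.(rec X. (a.b.X)\{b} + b.X\{b}\{b}))\{b}\{b}\{b} :: stopped
Q's transition system — 2 states:
  t0 = rec X. (b.b.X)\{b} + b.X\{b}\{b} :: ··b··> t1
  t1 = (rec X. (b.b.X)\{b} + b.X\{b}\{b})\{b}\{b} :: stopped
Trace ⟨a⟩ through P, begin at {s0}:
  [1] a ⇒ {s1}
  P completes σ.
Trace ⟨a⟩ through Q, begin at {t0}:
  [1] a ⇒ ∅  — Q cannot continue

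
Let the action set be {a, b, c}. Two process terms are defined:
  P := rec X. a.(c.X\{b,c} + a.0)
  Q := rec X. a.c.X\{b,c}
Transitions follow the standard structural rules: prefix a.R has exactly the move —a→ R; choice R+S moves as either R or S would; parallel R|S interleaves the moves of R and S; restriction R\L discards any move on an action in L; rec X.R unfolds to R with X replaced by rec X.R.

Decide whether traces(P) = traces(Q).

Reachable graph of P (6 states):
  m0 = rec X. a.(c.X\{b,c} + a.0) :: =a=> m1
  m1 = c.(rec X. a.(c.X\{b,c} + a.0))\{b,c} + a.0 :: =a=> m2, =c=> m3
  m2 = 0 :: deadlocked
  m3 = (rec X. a.(c.X\{b,c} + a.0))\{b,c} :: =a=> m4
  m4 = (c.(rec X. a.(c.X\{b,c} + a.0))\{b,c} + a.0)\{b,c} :: =a=> m5
  m5 = 0\{b,c} :: deadlocked
Reachable graph of Q (4 states):
  n0 = rec X. a.c.X\{b,c} :: =a=> n1
  n1 = c.(rec X. a.c.X\{b,c})\{b,c} :: =c=> n2
  n2 = (rec X. a.c.X\{b,c})\{b,c} :: =a=> n3
  n3 = (c.(rec X. a.c.X\{b,c})\{b,c})\{b,c} :: deadlocked
Executing aa from P (initial set {m0}):
  [1] a ⇒ {m1}
  [2] a ⇒ {m2}
  ✓ P
Executing aa from Q (initial set {n0}):
  [1] a ⇒ {n1}
  [2] a ⇒ ∅  — Q cannot continue

traces(P) ≠ traces(Q) — witness ⟨aa⟩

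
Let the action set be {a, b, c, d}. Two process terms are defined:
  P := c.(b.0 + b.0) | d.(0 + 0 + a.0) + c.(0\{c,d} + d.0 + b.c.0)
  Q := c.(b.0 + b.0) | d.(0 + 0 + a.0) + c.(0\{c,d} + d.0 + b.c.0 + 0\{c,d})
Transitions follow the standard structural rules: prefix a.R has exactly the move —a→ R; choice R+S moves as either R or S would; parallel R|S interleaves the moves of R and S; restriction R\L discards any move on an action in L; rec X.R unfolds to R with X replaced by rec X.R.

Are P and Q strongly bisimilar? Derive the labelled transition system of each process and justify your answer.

YES

P's transition system — 12 states:
  p0 = c.(b.0 + b.0) | d.(0 + 0 + a.0) + c.(0\{c,d} + d.0 + b.c.0) → -c-> p1, -c-> p2, -d-> p3
  p1 = (b.0 + b.0) | d.(0 + 0 + a.0) → -b-> p4, -d-> p5
  p2 = 0\{c,d} + d.0 + b.c.0 → -b-> p6, -d-> p7
  p3 = c.(b.0 + b.0) | (0 + 0 + a.0) → -a-> p8, -c-> p5
  p4 = 0 | d.(0 + 0 + a.0) → -d-> p9
  p5 = (b.0 + b.0) | (0 + 0 + a.0) → -a-> p10, -b-> p9
  p6 = c.0 → -c-> p7
  p7 = 0 → ∅
  p8 = c.(b.0 + b.0) | 0 → -c-> p10
  p9 = 0 | (0 + 0 + a.0) → -a-> p11
  p10 = (b.0 + b.0) | 0 → -b-> p11
  p11 = 0 | 0 → ∅
Q's transition system — 12 states:
  q0 = c.(b.0 + b.0) | d.(0 + 0 + a.0) + c.(0\{c,d} + d.0 + b.c.0 + 0\{c,d}) → -c-> q1, -c-> q2, -d-> q3
  q1 = (b.0 + b.0) | d.(0 + 0 + a.0) → -b-> q4, -d-> q5
  q2 = 0\{c,d} + d.0 + b.c.0 + 0\{c,d} → -b-> q6, -d-> q7
  q3 = c.(b.0 + b.0) | (0 + 0 + a.0) → -a-> q8, -c-> q5
  q4 = 0 | d.(0 + 0 + a.0) → -d-> q9
  q5 = (b.0 + b.0) | (0 + 0 + a.0) → -a-> q10, -b-> q9
  q6 = c.0 → -c-> q7
  q7 = 0 → ∅
  q8 = c.(b.0 + b.0) | 0 → -c-> q10
  q9 = 0 | (0 + 0 + a.0) → -a-> q11
  q10 = (b.0 + b.0) | 0 → -b-> q11
  q11 = 0 | 0 → ∅
Coarsest stable partition (strong bisimilarity classes):
  B0 = {p0, q0}
  B1 = {p3, q3}
  B2 = {p8, q8}
  B3 = {p10, q10}
  B4 = {p11, p7, q11, q7}
  B5 = {p5, q5}
  B6 = {p9, q9}
  B7 = {p2, q2}
  B8 = {p6, q6}
  B9 = {p1, q1}
  B10 = {p4, q4}
p0 ∈ B0, q0 ∈ B0 → same block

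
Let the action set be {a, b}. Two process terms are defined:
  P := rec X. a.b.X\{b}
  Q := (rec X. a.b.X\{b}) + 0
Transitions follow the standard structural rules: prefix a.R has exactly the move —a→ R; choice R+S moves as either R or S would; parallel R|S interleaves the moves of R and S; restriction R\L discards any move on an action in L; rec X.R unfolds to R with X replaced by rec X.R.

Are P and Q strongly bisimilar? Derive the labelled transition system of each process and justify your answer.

P's transition system — 4 states:
  m0 = rec X. a.b.X\{b} ⊢ --a--▸ m1
  m1 = b.(rec X. a.b.X\{b})\{b} ⊢ --b--▸ m2
  m2 = (rec X. a.b.X\{b})\{b} ⊢ --a--▸ m3
  m3 = (b.(rec X. a.b.X\{b})\{b})\{b} ⊢ ·
Q's transition system — 4 states:
  n0 = (rec X. a.b.X\{b}) + 0 ⊢ --a--▸ n1
  n1 = b.(rec X. a.b.X\{b})\{b} ⊢ --b--▸ n2
  n2 = (rec X. a.b.X\{b})\{b} ⊢ --a--▸ n3
  n3 = (b.(rec X. a.b.X\{b})\{b})\{b} ⊢ ·
Partition-refinement fixed point:
  B0 = {m0, n0}
  B1 = {m1, n1}
  B2 = {m2, n2}
  B3 = {m3, n3}
m0 ∈ B0, n0 ∈ B0 → same block

YES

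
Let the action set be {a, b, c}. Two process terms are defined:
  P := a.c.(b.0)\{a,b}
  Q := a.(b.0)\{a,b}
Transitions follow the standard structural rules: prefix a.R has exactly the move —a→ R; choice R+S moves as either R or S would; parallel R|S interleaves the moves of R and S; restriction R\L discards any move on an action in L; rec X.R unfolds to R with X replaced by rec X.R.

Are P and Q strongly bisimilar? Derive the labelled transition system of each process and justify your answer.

Reachable graph of P (3 states):
  p0 = a.c.(b.0)\{a,b} ⊢ —a→ p1
  p1 = c.(b.0)\{a,b} ⊢ —c→ p2
  p2 = (b.0)\{a,b} ⊢ ·
Reachable graph of Q (2 states):
  q0 = a.(b.0)\{a,b} ⊢ —a→ q1
  q1 = (b.0)\{a,b} ⊢ ·
Coarsest stable partition (strong bisimilarity classes):
  B0 = {p0}
  B1 = {p1}
  B2 = {p2, q1}
  B3 = {q0}
p0 ∈ B0, q0 ∈ B3 → different blocks

P ≁ Q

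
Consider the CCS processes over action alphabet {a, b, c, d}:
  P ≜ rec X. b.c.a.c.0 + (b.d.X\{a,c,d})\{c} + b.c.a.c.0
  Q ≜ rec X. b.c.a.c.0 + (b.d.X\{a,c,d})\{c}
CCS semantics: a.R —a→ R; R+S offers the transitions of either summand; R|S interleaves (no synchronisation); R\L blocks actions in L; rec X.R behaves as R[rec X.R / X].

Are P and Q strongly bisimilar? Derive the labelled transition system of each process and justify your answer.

Reachable graph of P (9 states):
  p0 = rec X. b.c.a.c.0 + (b.d.X\{a,c,d})\{c} + b.c.a.c.0 :: -b-> p1, -b-> p2
  p1 = (d.(rec X. b.c.a.c.0 + (b.d.X\{a,c,d})\{c} + b.c.a.c.0)\{a,c,d})\{c} :: -d-> p3
  p2 = c.a.c.0 :: -c-> p4
  p3 = (rec X. b.c.a.c.0 + (b.d.X\{a,c,d})\{c} + b.c.a.c.0)\{a,c,d}\{c} :: -b-> p5, -b-> p6
  p4 = a.c.0 :: -a-> p7
  p5 = (c.a.c.0)\{a,c,d}\{c} :: stopped
  p6 = (d.(rec X. b.c.a.c.0 + (b.d.X\{a,c,d})\{c} + b.c.a.c.0)\{a,c,d})\{c}\{a,c,d}\{c} :: stopped
  p7 = c.0 :: -c-> p8
  p8 = 0 :: stopped
Reachable graph of Q (9 states):
  q0 = rec X. b.c.a.c.0 + (b.d.X\{a,c,d})\{c} :: -b-> q1, -b-> q2
  q1 = (d.(rec X. b.c.a.c.0 + (b.d.X\{a,c,d})\{c})\{a,c,d})\{c} :: -d-> q3
  q2 = c.a.c.0 :: -c-> q4
  q3 = (rec X. b.c.a.c.0 + (b.d.X\{a,c,d})\{c})\{a,c,d}\{c} :: -b-> q5, -b-> q6
  q4 = a.c.0 :: -a-> q7
  q5 = (c.a.c.0)\{a,c,d}\{c} :: stopped
  q6 = (d.(rec X. b.c.a.c.0 + (b.d.X\{a,c,d})\{c})\{a,c,d})\{c}\{a,c,d}\{c} :: stopped
  q7 = c.0 :: -c-> q8
  q8 = 0 :: stopped
Partition-refinement fixed point:
  B0 = {p0, q0}
  B1 = {p2, q2}
  B2 = {p4, q4}
  B3 = {p7, q7}
  B4 = {p5, p6, p8, q5, q6, q8}
  B5 = {p1, q1}
  B6 = {p3, q3}
p0 ∈ B0, q0 ∈ B0 → same block

YES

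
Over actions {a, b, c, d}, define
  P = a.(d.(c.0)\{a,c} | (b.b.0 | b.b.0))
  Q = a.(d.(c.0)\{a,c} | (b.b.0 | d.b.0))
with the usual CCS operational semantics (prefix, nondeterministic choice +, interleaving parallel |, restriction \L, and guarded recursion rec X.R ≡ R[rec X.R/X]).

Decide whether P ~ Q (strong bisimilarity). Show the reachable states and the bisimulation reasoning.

P's transition system — 19 states:
  u0 = a.(d.(c.0)\{a,c} | (b.b.0 | b.b.0)) → —a→ u1
  u1 = d.(c.0)\{a,c} | (b.b.0 | b.b.0) → —b→ u2, —b→ u3, —d→ u4
  u2 = d.(c.0)\{a,c} | (b.0 | b.b.0) → —b→ u5, —b→ u6, —d→ u7
  u3 = d.(c.0)\{a,c} | (b.b.0 | b.0) → —b→ u6, —b→ u8, —d→ u9
  u4 = (c.0)\{a,c} | (b.b.0 | b.b.0) → —b→ u7, —b→ u9
  u5 = d.(c.0)\{a,c} | (0 | b.b.0) → —b→ u10, —d→ u11
  u6 = d.(c.0)\{a,c} | (b.0 | b.0) → —b→ u10, —b→ u12, —d→ u13
  u7 = (c.0)\{a,c} | (b.0 | b.b.0) → —b→ u11, —b→ u13
  u8 = d.(c.0)\{a,c} | (b.b.0 | 0) → —b→ u12, —d→ u14
  u9 = (c.0)\{a,c} | (b.b.0 | b.0) → —b→ u13, —b→ u14
  u10 = d.(c.0)\{a,c} | (0 | b.0) → —b→ u15, —d→ u16
  u11 = (c.0)\{a,c} | (0 | b.b.0) → —b→ u16
  u12 = d.(c.0)\{a,c} | (b.0 | 0) → —b→ u15, —d→ u17
  u13 = (c.0)\{a,c} | (b.0 | b.0) → —b→ u16, —b→ u17
  u14 = (c.0)\{a,c} | (b.b.0 | 0) → —b→ u17
  u15 = d.(c.0)\{a,c} | (0 | 0) → —d→ u18
  u16 = (c.0)\{a,c} | (0 | b.0) → —b→ u18
  u17 = (c.0)\{a,c} | (b.0 | 0) → —b→ u18
  u18 = (c.0)\{a,c} | (0 | 0) → (no moves)
Q's transition system — 19 states:
  v0 = a.(d.(c.0)\{a,c} | (b.b.0 | d.b.0)) → —a→ v1
  v1 = d.(c.0)\{a,c} | (b.b.0 | d.b.0) → —b→ v2, —d→ v3, —d→ v4
  v2 = d.(c.0)\{a,c} | (b.0 | d.b.0) → —b→ v5, —d→ v6, —d→ v7
  v3 = (c.0)\{a,c} | (b.b.0 | d.b.0) → —b→ v6, —d→ v8
  v4 = d.(c.0)\{a,c} | (b.b.0 | b.0) → —b→ v7, —b→ v9, —d→ v8
  v5 = d.(c.0)\{a,c} | (0 | d.b.0) → —d→ v10, —d→ v11
  v6 = (c.0)\{a,c} | (b.0 | d.b.0) → —b→ v10, —d→ v12
  v7 = d.(c.0)\{a,c} | (b.0 | b.0) → —b→ v11, —b→ v13, —d→ v12
  v8 = (c.0)\{a,c} | (b.b.0 | b.0) → —b→ v12, —b→ v14
  v9 = d.(c.0)\{a,c} | (b.b.0 | 0) → —b→ v13, —d→ v14
  v10 = (c.0)\{a,c} | (0 | d.b.0) → —d→ v15
  v11 = d.(c.0)\{a,c} | (0 | b.0) → —b→ v16, —d→ v15
  v12 = (c.0)\{a,c} | (b.0 | b.0) → —b→ v15, —b→ v17
  v13 = d.(c.0)\{a,c} | (b.0 | 0) → —b→ v16, —d→ v17
  v14 = (c.0)\{a,c} | (b.b.0 | 0) → —b→ v17
  v15 = (c.0)\{a,c} | (0 | b.0) → —b→ v18
  v16 = d.(c.0)\{a,c} | (0 | 0) → —d→ v18
  v17 = (c.0)\{a,c} | (b.0 | 0) → —b→ v18
  v18 = (c.0)\{a,c} | (0 | 0) → (no moves)
Bisimilarity quotient blocks:
  B0 = {u0}
  B1 = {u1}
  B2 = {u4}
  B3 = {u7, u9, v8}
  B4 = {u11, u13, u14, v12, v14}
  B5 = {u16, u17, v15, v17}
  B6 = {u18, v18}
  B7 = {u2, u3, v4}
  B8 = {u5, u6, u8, v7, v9}
  B9 = {u10, u12, v11, v13}
  B10 = {u15, v16}
  B11 = {v0}
  B12 = {v1}
  B13 = {v2}
  B14 = {v5}
  B15 = {v10}
  B16 = {v6}
  B17 = {v3}
u0 ∈ B0, v0 ∈ B11 → different blocks

not bisimilar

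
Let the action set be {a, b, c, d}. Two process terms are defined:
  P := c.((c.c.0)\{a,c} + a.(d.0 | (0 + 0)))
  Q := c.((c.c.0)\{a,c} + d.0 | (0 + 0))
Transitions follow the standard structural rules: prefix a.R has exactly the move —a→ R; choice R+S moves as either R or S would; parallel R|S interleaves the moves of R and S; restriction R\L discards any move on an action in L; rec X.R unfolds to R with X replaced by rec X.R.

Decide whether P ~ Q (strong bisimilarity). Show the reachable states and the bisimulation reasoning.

not bisimilar

P's transition system — 4 states:
  s0 = c.((c.c.0)\{a,c} + a.(d.0 | (0 + 0))) :: -c-> s1
  s1 = (c.c.0)\{a,c} + a.(d.0 | (0 + 0)) :: -a-> s2
  s2 = d.0 | (0 + 0) :: -d-> s3
  s3 = 0 | (0 + 0) :: stopped
Q's transition system — 3 states:
  t0 = c.((c.c.0)\{a,c} + d.0 | (0 + 0)) :: -c-> t1
  t1 = (c.c.0)\{a,c} + d.0 | (0 + 0) :: -d-> t2
  t2 = 0 | (0 + 0) :: stopped
Bisimilarity quotient blocks:
  B0 = {s0}
  B1 = {s1}
  B2 = {s2, t1}
  B3 = {s3, t2}
  B4 = {t0}
s0 ∈ B0, t0 ∈ B4 → different blocks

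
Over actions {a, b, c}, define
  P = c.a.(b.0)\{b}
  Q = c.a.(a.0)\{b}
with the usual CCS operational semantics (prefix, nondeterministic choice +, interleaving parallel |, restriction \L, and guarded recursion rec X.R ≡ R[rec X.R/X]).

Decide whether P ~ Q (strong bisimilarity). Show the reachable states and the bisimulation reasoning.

P's transition system — 3 states:
  m0 = c.a.(b.0)\{b} has moves ··c··> m1
  m1 = a.(b.0)\{b} has moves ··a··> m2
  m2 = (b.0)\{b} has moves (no moves)
Q's transition system — 4 states:
  n0 = c.a.(a.0)\{b} has moves ··c··> n1
  n1 = a.(a.0)\{b} has moves ··a··> n2
  n2 = (a.0)\{b} has moves ··a··> n3
  n3 = 0\{b} has moves (no moves)
Coarsest stable partition (strong bisimilarity classes):
  B0 = {m0}
  B1 = {m1, n2}
  B2 = {m2, n3}
  B3 = {n0}
  B4 = {n1}
m0 ∈ B0, n0 ∈ B3 → different blocks

not bisimilar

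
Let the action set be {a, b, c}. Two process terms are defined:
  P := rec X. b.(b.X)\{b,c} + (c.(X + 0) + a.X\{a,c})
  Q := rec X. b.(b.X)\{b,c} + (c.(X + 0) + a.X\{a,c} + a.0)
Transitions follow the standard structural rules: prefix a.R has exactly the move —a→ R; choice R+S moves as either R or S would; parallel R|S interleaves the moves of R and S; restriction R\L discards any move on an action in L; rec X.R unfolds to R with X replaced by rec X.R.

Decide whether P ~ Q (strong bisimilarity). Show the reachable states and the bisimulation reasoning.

P ≁ Q

P's transition system — 5 states:
  p0 = rec X. b.(b.X)\{b,c} + (c.(X + 0) + a.X\{a,c}) ⊢ ··a··> p1, ··b··> p2, ··c··> p3
  p1 = (rec X. b.(b.X)\{b,c} + (c.(X + 0) + a.X\{a,c}))\{a,c} ⊢ ··b··> p4
  p2 = (b.(rec X. b.(b.X)\{b,c} + (c.(X + 0) + a.X\{a,c})))\{b,c} ⊢ ·
  p3 = (rec X. b.(b.X)\{b,c} + (c.(X + 0) + a.X\{a,c})) + 0 ⊢ ··a··> p1, ··b··> p2, ··c··> p3
  p4 = (b.(rec X. b.(b.X)\{b,c} + (c.(X + 0) + a.X\{a,c})))\{b,c}\{a,c} ⊢ ·
Q's transition system — 6 states:
  q0 = rec X. b.(b.X)\{b,c} + (c.(X + 0) + a.X\{a,c} + a.0) ⊢ ··a··> q1, ··a··> q2, ··b··> q3, ··c··> q4
  q1 = (rec X. b.(b.X)\{b,c} + (c.(X + 0) + a.X\{a,c} + a.0))\{a,c} ⊢ ··b··> q5
  q2 = 0 ⊢ ·
  q3 = (b.(rec X. b.(b.X)\{b,c} + (c.(X + 0) + a.X\{a,c} + a.0)))\{b,c} ⊢ ·
  q4 = (rec X. b.(b.X)\{b,c} + (c.(X + 0) + a.X\{a,c} + a.0)) + 0 ⊢ ··a··> q1, ··a··> q2, ··b··> q3, ··c··> q4
  q5 = (b.(rec X. b.(b.X)\{b,c} + (c.(X + 0) + a.X\{a,c} + a.0)))\{b,c}\{a,c} ⊢ ·
Bisimilarity quotient blocks:
  B0 = {p0, p3}
  B1 = {p2, p4, q2, q3, q5}
  B2 = {p1, q1}
  B3 = {q0, q4}
p0 ∈ B0, q0 ∈ B3 → different blocks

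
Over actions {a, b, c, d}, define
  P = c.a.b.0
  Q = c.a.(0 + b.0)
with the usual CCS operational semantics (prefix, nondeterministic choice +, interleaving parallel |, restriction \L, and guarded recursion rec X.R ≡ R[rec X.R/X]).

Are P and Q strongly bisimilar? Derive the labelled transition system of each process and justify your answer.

YES

P's transition system — 4 states:
  s0 = c.a.b.0 has moves ··c··> s1
  s1 = a.b.0 has moves ··a··> s2
  s2 = b.0 has moves ··b··> s3
  s3 = 0 has moves (no moves)
Q's transition system — 4 states:
  t0 = c.a.(0 + b.0) has moves ··c··> t1
  t1 = a.(0 + b.0) has moves ··a··> t2
  t2 = 0 + b.0 has moves ··b··> t3
  t3 = 0 has moves (no moves)
Bisimilarity quotient blocks:
  B0 = {s0, t0}
  B1 = {s1, t1}
  B2 = {s2, t2}
  B3 = {s3, t3}
s0 ∈ B0, t0 ∈ B0 → same block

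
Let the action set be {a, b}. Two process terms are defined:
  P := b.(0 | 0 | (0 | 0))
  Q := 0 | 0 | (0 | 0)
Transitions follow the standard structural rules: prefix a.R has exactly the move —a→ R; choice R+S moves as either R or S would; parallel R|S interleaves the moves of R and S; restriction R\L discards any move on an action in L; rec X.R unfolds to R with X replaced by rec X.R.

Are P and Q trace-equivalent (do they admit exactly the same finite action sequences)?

P's transition system — 2 states:
  p0 = b.(0 | 0 | (0 | 0)) ⊢ ··b··> p1
  p1 = 0 | 0 | (0 | 0) ⊢ stopped
Q's transition system — 1 states:
  q0 = 0 | 0 | (0 | 0) ⊢ stopped
Run σ = ⟨b⟩ on P: start {p0}
  [1] b ⇒ {p1}
  P completes σ.
Run σ = ⟨b⟩ on Q: start {q0}
  [1] b ⇒ no successor for Q

NO — witness ⟨b⟩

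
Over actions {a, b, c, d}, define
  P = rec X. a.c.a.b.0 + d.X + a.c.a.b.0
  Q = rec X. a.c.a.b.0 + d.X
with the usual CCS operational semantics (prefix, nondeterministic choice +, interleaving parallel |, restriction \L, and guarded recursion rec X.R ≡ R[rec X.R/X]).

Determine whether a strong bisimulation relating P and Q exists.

bisimilar

Reachable graph of P (5 states):
  p0 = rec X. a.c.a.b.0 + d.X + a.c.a.b.0 ⊢ —a→ p1, —d→ p0
  p1 = c.a.b.0 ⊢ —c→ p2
  p2 = a.b.0 ⊢ —a→ p3
  p3 = b.0 ⊢ —b→ p4
  p4 = 0 ⊢ deadlocked
Reachable graph of Q (5 states):
  q0 = rec X. a.c.a.b.0 + d.X ⊢ —a→ q1, —d→ q0
  q1 = c.a.b.0 ⊢ —c→ q2
  q2 = a.b.0 ⊢ —a→ q3
  q3 = b.0 ⊢ —b→ q4
  q4 = 0 ⊢ deadlocked
Coarsest stable partition (strong bisimilarity classes):
  B0 = {p0, q0}
  B1 = {p1, q1}
  B2 = {p2, q2}
  B3 = {p3, q3}
  B4 = {p4, q4}
p0 ∈ B0, q0 ∈ B0 → same block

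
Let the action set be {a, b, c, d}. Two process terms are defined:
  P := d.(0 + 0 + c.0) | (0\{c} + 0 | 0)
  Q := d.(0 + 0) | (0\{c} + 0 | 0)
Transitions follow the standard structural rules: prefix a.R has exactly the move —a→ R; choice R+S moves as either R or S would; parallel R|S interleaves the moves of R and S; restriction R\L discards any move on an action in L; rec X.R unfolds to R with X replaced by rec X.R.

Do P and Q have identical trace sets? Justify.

Reachable graph of P (3 states):
  u0 = d.(0 + 0 + c.0) | (0\{c} + 0 | 0) :: -d-> u1
  u1 = (0 + 0 + c.0) | (0\{c} + 0 | 0) :: -c-> u2
  u2 = 0 | (0\{c} + 0 | 0) :: ·
Reachable graph of Q (2 states):
  v0 = d.(0 + 0) | (0\{c} + 0 | 0) :: -d-> v1
  v1 = (0 + 0) | (0\{c} + 0 | 0) :: ·
Trace ⟨dc⟩ through P, begin at {u0}:
  step 1 (d): {u1}
  step 2 (c): {u2}
  P completes σ.
Trace ⟨dc⟩ through Q, begin at {v0}:
  step 1 (d): {v1}
  step 2 (c): ∅ (Q stuck)

traces(P) ≠ traces(Q) — witness ⟨dc⟩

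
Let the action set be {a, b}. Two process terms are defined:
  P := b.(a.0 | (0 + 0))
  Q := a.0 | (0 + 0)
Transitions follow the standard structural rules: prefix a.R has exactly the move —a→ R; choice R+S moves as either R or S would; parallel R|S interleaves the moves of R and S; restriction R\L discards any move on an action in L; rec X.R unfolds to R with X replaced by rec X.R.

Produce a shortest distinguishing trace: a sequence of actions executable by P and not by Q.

b

P's transition system — 3 states:
  m0 = b.(a.0 | (0 + 0)) ⊢ ··b··> m1
  m1 = a.0 | (0 + 0) ⊢ ··a··> m2
  m2 = 0 | (0 + 0) ⊢ (no moves)
Q's transition system — 2 states:
  n0 = a.0 | (0 + 0) ⊢ ··a··> n1
  n1 = 0 | (0 + 0) ⊢ (no moves)
Run σ = ⟨b⟩ on P: start {m0}
  after b @ step 1: {m1}
  — P admits the full trace.
Run σ = ⟨b⟩ on Q: start {n0}
  after b @ step 1: ∅ (Q stuck)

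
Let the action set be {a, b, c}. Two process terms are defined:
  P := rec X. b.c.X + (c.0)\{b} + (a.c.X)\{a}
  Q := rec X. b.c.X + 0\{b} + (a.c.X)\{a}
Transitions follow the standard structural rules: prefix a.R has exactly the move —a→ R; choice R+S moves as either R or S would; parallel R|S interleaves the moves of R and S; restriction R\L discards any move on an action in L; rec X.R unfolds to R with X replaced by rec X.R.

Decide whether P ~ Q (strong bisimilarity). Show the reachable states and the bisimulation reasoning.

P ≁ Q

Reachable graph of P (3 states):
  u0 = rec X. b.c.X + (c.0)\{b} + (a.c.X)\{a} ⊢ --b--▸ u1, --c--▸ u2
  u1 = c.(rec X. b.c.X + (c.0)\{b} + (a.c.X)\{a}) ⊢ --c--▸ u0
  u2 = 0\{b} ⊢ stopped
Reachable graph of Q (2 states):
  v0 = rec X. b.c.X + 0\{b} + (a.c.X)\{a} ⊢ --b--▸ v1
  v1 = c.(rec X. b.c.X + 0\{b} + (a.c.X)\{a}) ⊢ --c--▸ v0
Coarsest stable partition (strong bisimilarity classes):
  B0 = {u0}
  B1 = {u1}
  B2 = {u2}
  B3 = {v0}
  B4 = {v1}
u0 ∈ B0, v0 ∈ B3 → different blocks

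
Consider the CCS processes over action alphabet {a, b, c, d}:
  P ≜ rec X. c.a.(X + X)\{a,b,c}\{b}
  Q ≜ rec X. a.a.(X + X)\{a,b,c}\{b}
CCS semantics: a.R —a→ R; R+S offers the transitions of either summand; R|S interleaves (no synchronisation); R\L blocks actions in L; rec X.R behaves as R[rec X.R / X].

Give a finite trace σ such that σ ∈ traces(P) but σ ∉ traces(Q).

LTS(P): 3 reachable states
  p0 = rec X. c.a.(X + X)\{a,b,c}\{b} :: ··c··> p1
  p1 = a.((rec X. c.a.(X + X)\{a,b,c}\{b}) + (rec X. c.a.(X + X)\{a,b,c}\{b}))\{a,b,c}\{b} :: ··a··> p2
  p2 = ((rec X. c.a.(X + X)\{a,b,c}\{b}) + (rec X. c.a.(X + X)\{a,b,c}\{b}))\{a,b,c}\{b} :: deadlocked
LTS(Q): 3 reachable states
  q0 = rec X. a.a.(X + X)\{a,b,c}\{b} :: ··a··> q1
  q1 = a.((rec X. a.a.(X + X)\{a,b,c}\{b}) + (rec X. a.a.(X + X)\{a,b,c}\{b}))\{a,b,c}\{b} :: ··a··> q2
  q2 = ((rec X. a.a.(X + X)\{a,b,c}\{b}) + (rec X. a.a.(X + X)\{a,b,c}\{b}))\{a,b,c}\{b} :: deadlocked
Run σ = ⟨c⟩ on P: start {p0}
  after c @ step 1: {p1}
  — P admits the full trace.
Run σ = ⟨c⟩ on Q: start {q0}
  after c @ step 1: ∅ (Q stuck)

c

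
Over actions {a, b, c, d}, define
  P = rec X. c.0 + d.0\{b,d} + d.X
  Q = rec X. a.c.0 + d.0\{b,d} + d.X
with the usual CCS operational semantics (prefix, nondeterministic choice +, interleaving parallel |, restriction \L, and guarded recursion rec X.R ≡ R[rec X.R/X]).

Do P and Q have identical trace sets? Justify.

LTS(P): 3 reachable states
  m0 = rec X. c.0 + d.0\{b,d} + d.X → -c-> m1, -d-> m0, -d-> m2
  m1 = 0 → ·
  m2 = 0\{b,d} → ·
LTS(Q): 4 reachable states
  n0 = rec X. a.c.0 + d.0\{b,d} + d.X → -a-> n1, -d-> n0, -d-> n2
  n1 = c.0 → -c-> n3
  n2 = 0\{b,d} → ·
  n3 = 0 → ·
Run σ = ⟨c⟩ on P: start {m0}
  step 1 (c): {m1}
  — P admits the full trace.
Run σ = ⟨c⟩ on Q: start {n0}
  step 1 (c): no successor for Q

NO — witness ⟨c⟩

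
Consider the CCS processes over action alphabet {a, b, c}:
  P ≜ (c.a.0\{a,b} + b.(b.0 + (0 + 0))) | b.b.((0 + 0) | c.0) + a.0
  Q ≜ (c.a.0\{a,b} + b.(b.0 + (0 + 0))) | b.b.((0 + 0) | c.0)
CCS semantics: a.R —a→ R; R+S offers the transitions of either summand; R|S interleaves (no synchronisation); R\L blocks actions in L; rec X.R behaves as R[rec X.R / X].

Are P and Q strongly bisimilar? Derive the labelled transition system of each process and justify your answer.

P's transition system — 21 states:
  p0 = (c.a.0\{a,b} + b.(b.0 + (0 + 0))) | b.b.((0 + 0) | c.0) + a.0 has moves -a-> p1, -b-> p2, -b-> p3, -c-> p4
  p1 = 0 has moves ∅
  p2 = (b.0 + (0 + 0)) | b.b.((0 + 0) | c.0) has moves -b-> p5, -b-> p6
  p3 = (c.a.0\{a,b} + b.(b.0 + (0 + 0))) | b.((0 + 0) | c.0) has moves -b-> p5, -b-> p7, -c-> p8
  p4 = a.0\{a,b} | b.b.((0 + 0) | c.0) has moves -a-> p9, -b-> p8
  p5 = (b.0 + (0 + 0)) | b.((0 + 0) | c.0) has moves -b-> p10, -b-> p11
  p6 = 0 | b.b.((0 + 0) | c.0) has moves -b-> p11
  p7 = (c.a.0\{a,b} + b.(b.0 + (0 + 0))) | ((0 + 0) | c.0) has moves -b-> p10, -c-> p12, -c-> p13
  p8 = a.0\{a,b} | b.((0 + 0) | c.0) has moves -a-> p14, -b-> p13
  p9 = 0\{a,b} | b.b.((0 + 0) | c.0) has moves -b-> p14
  p10 = (b.0 + (0 + 0)) | ((0 + 0) | c.0) has moves -b-> p15, -c-> p16
  p11 = 0 | b.((0 + 0) | c.0) has moves -b-> p15
  p12 = (c.a.0\{a,b} + b.(b.0 + (0 + 0))) | ((0 + 0) | 0) has moves -b-> p16, -c-> p17
  p13 = a.0\{a,b} | ((0 + 0) | c.0) has moves -a-> p18, -c-> p17
  p14 = 0\{a,b} | b.((0 + 0) | c.0) has moves -b-> p18
  p15 = 0 | ((0 + 0) | c.0) has moves -c-> p19
  p16 = (b.0 + (0 + 0)) | ((0 + 0) | 0) has moves -b-> p19
  p17 = a.0\{a,b} | ((0 + 0) | 0) has moves -a-> p20
  p18 = 0\{a,b} | ((0 + 0) | c.0) has moves -c-> p20
  p19 = 0 | ((0 + 0) | 0) has moves ∅
  p20 = 0\{a,b} | ((0 + 0) | 0) has moves ∅
Q's transition system — 20 states:
  q0 = (c.a.0\{a,b} + b.(b.0 + (0 + 0))) | b.b.((0 + 0) | c.0) has moves -b-> q1, -b-> q2, -c-> q3
  q1 = (b.0 + (0 + 0)) | b.b.((0 + 0) | c.0) has moves -b-> q4, -b-> q5
  q2 = (c.a.0\{a,b} + b.(b.0 + (0 + 0))) | b.((0 + 0) | c.0) has moves -b-> q4, -b-> q6, -c-> q7
  q3 = a.0\{a,b} | b.b.((0 + 0) | c.0) has moves -a-> q8, -b-> q7
  q4 = (b.0 + (0 + 0)) | b.((0 + 0) | c.0) has moves -b-> q10, -b-> q9
  q5 = 0 | b.b.((0 + 0) | c.0) has moves -b-> q10
  q6 = (c.a.0\{a,b} + b.(b.0 + (0 + 0))) | ((0 + 0) | c.0) has moves -b-> q9, -c-> q11, -c-> q12
  q7 = a.0\{a,b} | b.((0 + 0) | c.0) has moves -a-> q13, -b-> q12
  q8 = 0\{a,b} | b.b.((0 + 0) | c.0) has moves -b-> q13
  q9 = (b.0 + (0 + 0)) | ((0 + 0) | c.0) has moves -b-> q14, -c-> q15
  q10 = 0 | b.((0 + 0) | c.0) has moves -b-> q14
  q11 = (c.a.0\{a,b} + b.(b.0 + (0 + 0))) | ((0 + 0) | 0) has moves -b-> q15, -c-> q16
  q12 = a.0\{a,b} | ((0 + 0) | c.0) has moves -a-> q17, -c-> q16
  q13 = 0\{a,b} | b.((0 + 0) | c.0) has moves -b-> q17
  q14 = 0 | ((0 + 0) | c.0) has moves -c-> q18
  q15 = (b.0 + (0 + 0)) | ((0 + 0) | 0) has moves -b-> q18
  q16 = a.0\{a,b} | ((0 + 0) | 0) has moves -a-> q19
  q17 = 0\{a,b} | ((0 + 0) | c.0) has moves -c-> q19
  q18 = 0 | ((0 + 0) | 0) has moves ∅
  q19 = 0\{a,b} | ((0 + 0) | 0) has moves ∅
Coarsest stable partition (strong bisimilarity classes):
  B0 = {p0}
  B1 = {p1, p19, p20, q18, q19}
  B2 = {p2, q1}
  B3 = {p5, q4}
  B4 = {p11, p14, q10, q13}
  B5 = {p15, p18, q14, q17}
  B6 = {p10, q9}
  B7 = {p16, q15}
  B8 = {p6, p9, q5, q8}
  B9 = {p3, q2}
  B10 = {p8, q7}
  B11 = {p13, q12}
  B12 = {p17, q16}
  B13 = {p7, q6}
  B14 = {p12, q11}
  B15 = {p4, q3}
  B16 = {q0}
p0 ∈ B0, q0 ∈ B16 → different blocks

NO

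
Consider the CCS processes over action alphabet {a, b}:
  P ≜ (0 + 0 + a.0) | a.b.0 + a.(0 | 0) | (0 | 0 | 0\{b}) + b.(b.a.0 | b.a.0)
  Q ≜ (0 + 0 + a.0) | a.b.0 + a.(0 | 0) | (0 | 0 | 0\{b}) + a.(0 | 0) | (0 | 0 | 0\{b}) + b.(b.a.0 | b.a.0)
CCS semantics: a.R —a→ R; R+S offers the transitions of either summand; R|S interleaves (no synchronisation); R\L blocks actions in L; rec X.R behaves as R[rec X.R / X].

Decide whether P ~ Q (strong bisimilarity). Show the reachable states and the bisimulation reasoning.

LTS(P): 15 reachable states
  u0 = (0 + 0 + a.0) | a.b.0 + a.(0 | 0) | (0 | 0 | 0\{b}) + b.(b.a.0 | b.a.0) has moves -a-> u1, -a-> u2, -a-> u3, -b-> u4
  u1 = (0 + 0 + a.0) | b.0 has moves -a-> u5, -b-> u6
  u2 = 0 | 0 | (0 | 0 | 0\{b}) has moves stopped
  u3 = 0 | a.b.0 has moves -a-> u5
  u4 = b.a.0 | b.a.0 has moves -b-> u7, -b-> u8
  u5 = 0 | b.0 has moves -b-> u9
  u6 = (0 + 0 + a.0) | 0 has moves -a-> u9
  u7 = a.0 | b.a.0 has moves -a-> u10, -b-> u11
  u8 = b.a.0 | a.0 has moves -a-> u12, -b-> u11
  u9 = 0 | 0 has moves stopped
  u10 = 0 | b.a.0 has moves -b-> u13
  u11 = a.0 | a.0 has moves -a-> u13, -a-> u14
  u12 = b.a.0 | 0 has moves -b-> u14
  u13 = 0 | a.0 has moves -a-> u9
  u14 = a.0 | 0 has moves -a-> u9
LTS(Q): 15 reachable states
  v0 = (0 + 0 + a.0) | a.b.0 + a.(0 | 0) | (0 | 0 | 0\{b}) + a.(0 | 0) | (0 | 0 | 0\{b}) + b.(b.a.0 | b.a.0) has moves -a-> v1, -a-> v2, -a-> v3, -b-> v4
  v1 = (0 + 0 + a.0) | b.0 has moves -a-> v5, -b-> v6
  v2 = 0 | 0 | (0 | 0 | 0\{b}) has moves stopped
  v3 = 0 | a.b.0 has moves -a-> v5
  v4 = b.a.0 | b.a.0 has moves -b-> v7, -b-> v8
  v5 = 0 | b.0 has moves -b-> v9
  v6 = (0 + 0 + a.0) | 0 has moves -a-> v9
  v7 = a.0 | b.a.0 has moves -a-> v10, -b-> v11
  v8 = b.a.0 | a.0 has moves -a-> v12, -b-> v11
  v9 = 0 | 0 has moves stopped
  v10 = 0 | b.a.0 has moves -b-> v13
  v11 = a.0 | a.0 has moves -a-> v13, -a-> v14
  v12 = b.a.0 | 0 has moves -b-> v14
  v13 = 0 | a.0 has moves -a-> v9
  v14 = a.0 | 0 has moves -a-> v9
Partition-refinement fixed point:
  B0 = {u0, v0}
  B1 = {u1, v1}
  B2 = {u13, u14, u6, v13, v14, v6}
  B3 = {u2, u9, v2, v9}
  B4 = {u5, v5}
  B5 = {u4, v4}
  B6 = {u7, u8, v7, v8}
  B7 = {u10, u12, v10, v12}
  B8 = {u11, v11}
  B9 = {u3, v3}
u0 ∈ B0, v0 ∈ B0 → same block

YES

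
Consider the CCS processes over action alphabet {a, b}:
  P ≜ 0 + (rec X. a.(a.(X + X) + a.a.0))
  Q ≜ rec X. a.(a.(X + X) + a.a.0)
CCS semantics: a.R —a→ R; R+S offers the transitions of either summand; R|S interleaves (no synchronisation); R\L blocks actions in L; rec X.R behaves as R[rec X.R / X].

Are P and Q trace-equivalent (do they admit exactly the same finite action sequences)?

YES

P's transition system — 5 states:
  u0 = 0 + (rec X. a.(a.(X + X) + a.a.0)) ⊢ --a--▸ u1
  u1 = a.((rec X. a.(a.(X + X) + a.a.0)) + (rec X. a.(a.(X + X) + a.a.0))) + a.a.0 ⊢ --a--▸ u2, --a--▸ u3
  u2 = (rec X. a.(a.(X + X) + a.a.0)) + (rec X. a.(a.(X + X) + a.a.0)) ⊢ --a--▸ u1
  u3 = a.0 ⊢ --a--▸ u4
  u4 = 0 ⊢ ∅
Q's transition system — 5 states:
  v0 = rec X. a.(a.(X + X) + a.a.0) ⊢ --a--▸ v1
  v1 = a.((rec X. a.(a.(X + X) + a.a.0)) + (rec X. a.(a.(X + X) + a.a.0))) + a.a.0 ⊢ --a--▸ v2, --a--▸ v3
  v2 = (rec X. a.(a.(X + X) + a.a.0)) + (rec X. a.(a.(X + X) + a.a.0)) ⊢ --a--▸ v1
  v3 = a.0 ⊢ --a--▸ v4
  v4 = 0 ⊢ ∅
Coarsest stable partition (strong bisimilarity classes):
  B0 = {u0, u2, v0, v2}
  B1 = {u1, v1}
  B2 = {u3, v3}
  B3 = {u4, v4}
u0 ∈ B0, v0 ∈ B0 → same block
Bisimilar ⇒ trace-equivalent.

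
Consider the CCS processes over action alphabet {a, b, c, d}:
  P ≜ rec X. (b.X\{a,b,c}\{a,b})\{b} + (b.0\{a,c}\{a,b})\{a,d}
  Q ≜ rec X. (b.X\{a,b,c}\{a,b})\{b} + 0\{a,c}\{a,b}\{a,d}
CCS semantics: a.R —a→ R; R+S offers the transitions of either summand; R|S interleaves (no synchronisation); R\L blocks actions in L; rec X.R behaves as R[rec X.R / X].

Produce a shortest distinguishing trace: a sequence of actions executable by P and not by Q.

b

LTS(P): 2 reachable states
  u0 = rec X. (b.X\{a,b,c}\{a,b})\{b} + (b.0\{a,c}\{a,b})\{a,d} has moves -b-> u1
  u1 = 0\{a,c}\{a,b}\{a,d} has moves (no moves)
LTS(Q): 1 reachable states
  v0 = rec X. (b.X\{a,b,c}\{a,b})\{b} + 0\{a,c}\{a,b}\{a,d} has moves (no moves)
Executing b from P (initial set {u0}):
  [1] b ⇒ {u1}
  — P admits the full trace.
Executing b from Q (initial set {v0}):
  [1] b ⇒ no successor for Q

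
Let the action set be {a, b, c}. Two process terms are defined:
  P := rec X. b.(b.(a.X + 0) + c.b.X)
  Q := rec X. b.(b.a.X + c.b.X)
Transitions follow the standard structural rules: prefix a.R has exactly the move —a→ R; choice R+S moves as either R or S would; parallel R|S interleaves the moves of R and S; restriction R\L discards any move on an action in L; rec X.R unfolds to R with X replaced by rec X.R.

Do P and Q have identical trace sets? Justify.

P's transition system — 4 states:
  u0 = rec X. b.(b.(a.X + 0) + c.b.X) has moves --b--▸ u1
  u1 = b.(a.(rec X. b.(b.(a.X + 0) + c.b.X)) + 0) + c.b.(rec X. b.(b.(a.X + 0) + c.b.X)) has moves --b--▸ u2, --c--▸ u3
  u2 = a.(rec X. b.(b.(a.X + 0) + c.b.X)) + 0 has moves --a--▸ u0
  u3 = b.(rec X. b.(b.(a.X + 0) + c.b.X)) has moves --b--▸ u0
Q's transition system — 4 states:
  v0 = rec X. b.(b.a.X + c.b.X) has moves --b--▸ v1
  v1 = b.a.(rec X. b.(b.a.X + c.b.X)) + c.b.(rec X. b.(b.a.X + c.b.X)) has moves --b--▸ v2, --c--▸ v3
  v2 = a.(rec X. b.(b.a.X + c.b.X)) has moves --a--▸ v0
  v3 = b.(rec X. b.(b.a.X + c.b.X)) has moves --b--▸ v0
Coarsest stable partition (strong bisimilarity classes):
  B0 = {u0, v0}
  B1 = {u1, v1}
  B2 = {u2, v2}
  B3 = {u3, v3}
u0 ∈ B0, v0 ∈ B0 → same block
Bisimilar ⇒ trace-equivalent.

YES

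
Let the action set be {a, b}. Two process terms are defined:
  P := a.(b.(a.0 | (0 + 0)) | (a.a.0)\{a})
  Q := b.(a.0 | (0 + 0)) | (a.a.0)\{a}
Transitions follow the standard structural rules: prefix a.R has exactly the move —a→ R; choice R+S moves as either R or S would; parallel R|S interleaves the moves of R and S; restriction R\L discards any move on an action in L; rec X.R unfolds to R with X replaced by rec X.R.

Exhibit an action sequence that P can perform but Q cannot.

a

Reachable graph of P (4 states):
  u0 = a.(b.(a.0 | (0 + 0)) | (a.a.0)\{a}) → —a→ u1
  u1 = b.(a.0 | (0 + 0)) | (a.a.0)\{a} → —b→ u2
  u2 = a.0 | (0 + 0) | (a.a.0)\{a} → —a→ u3
  u3 = 0 | (0 + 0) | (a.a.0)\{a} → ∅
Reachable graph of Q (3 states):
  v0 = b.(a.0 | (0 + 0)) | (a.a.0)\{a} → —b→ v1
  v1 = a.0 | (0 + 0) | (a.a.0)\{a} → —a→ v2
  v2 = 0 | (0 + 0) | (a.a.0)\{a} → ∅
Trace ⟨a⟩ through P, begin at {u0}:
  after a @ step 1: {u1}
  P completes σ.
Trace ⟨a⟩ through Q, begin at {v0}:
  after a @ step 1: no successor for Q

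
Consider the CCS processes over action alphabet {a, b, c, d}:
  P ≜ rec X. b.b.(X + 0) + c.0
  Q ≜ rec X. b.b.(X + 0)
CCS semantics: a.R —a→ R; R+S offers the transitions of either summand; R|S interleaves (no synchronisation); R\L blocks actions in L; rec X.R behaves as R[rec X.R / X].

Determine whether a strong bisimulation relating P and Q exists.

P's transition system — 4 states:
  m0 = rec X. b.b.(X + 0) + c.0 → —b→ m1, —c→ m2
  m1 = b.((rec X. b.b.(X + 0) + c.0) + 0) → —b→ m3
  m2 = 0 → ·
  m3 = (rec X. b.b.(X + 0) + c.0) + 0 → —b→ m1, —c→ m2
Q's transition system — 3 states:
  n0 = rec X. b.b.(X + 0) → —b→ n1
  n1 = b.((rec X. b.b.(X + 0)) + 0) → —b→ n2
  n2 = (rec X. b.b.(X + 0)) + 0 → —b→ n1
Coarsest stable partition (strong bisimilarity classes):
  B0 = {m0, m3}
  B1 = {m1}
  B2 = {m2}
  B3 = {n0, n1, n2}
m0 ∈ B0, n0 ∈ B3 → different blocks

not bisimilar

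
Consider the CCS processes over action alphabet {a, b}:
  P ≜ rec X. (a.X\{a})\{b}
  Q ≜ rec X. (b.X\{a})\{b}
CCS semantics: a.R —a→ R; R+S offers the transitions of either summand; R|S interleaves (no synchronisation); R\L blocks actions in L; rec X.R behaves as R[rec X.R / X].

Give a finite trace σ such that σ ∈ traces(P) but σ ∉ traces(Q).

Reachable graph of P (2 states):
  u0 = rec X. (a.X\{a})\{b} ⊢ —a→ u1
  u1 = (rec X. (a.X\{a})\{b})\{a}\{b} ⊢ ·
Reachable graph of Q (1 states):
  v0 = rec X. (b.X\{a})\{b} ⊢ ·
Run σ = ⟨a⟩ on P: start {u0}
  step 1 (a): {u1}
  ✓ P
Run σ = ⟨a⟩ on Q: start {v0}
  step 1 (a): no successor for Q

a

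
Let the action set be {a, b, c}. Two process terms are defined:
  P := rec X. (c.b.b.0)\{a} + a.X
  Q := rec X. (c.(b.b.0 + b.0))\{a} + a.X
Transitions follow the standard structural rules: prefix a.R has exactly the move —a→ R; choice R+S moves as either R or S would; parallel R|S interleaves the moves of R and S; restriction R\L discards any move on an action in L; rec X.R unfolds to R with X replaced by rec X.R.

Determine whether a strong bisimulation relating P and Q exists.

P ≁ Q

P's transition system — 4 states:
  p0 = rec X. (c.b.b.0)\{a} + a.X has moves ··a··> p0, ··c··> p1
  p1 = (b.b.0)\{a} has moves ··b··> p2
  p2 = (b.0)\{a} has moves ··b··> p3
  p3 = 0\{a} has moves ∅
Q's transition system — 4 states:
  q0 = rec X. (c.(b.b.0 + b.0))\{a} + a.X has moves ··a··> q0, ··c··> q1
  q1 = (b.b.0 + b.0)\{a} has moves ··b··> q2, ··b··> q3
  q2 = (b.0)\{a} has moves ··b··> q3
  q3 = 0\{a} has moves ∅
Partition-refinement fixed point:
  B0 = {p0}
  B1 = {p1}
  B2 = {p2, q2}
  B3 = {p3, q3}
  B4 = {q0}
  B5 = {q1}
p0 ∈ B0, q0 ∈ B4 → different blocks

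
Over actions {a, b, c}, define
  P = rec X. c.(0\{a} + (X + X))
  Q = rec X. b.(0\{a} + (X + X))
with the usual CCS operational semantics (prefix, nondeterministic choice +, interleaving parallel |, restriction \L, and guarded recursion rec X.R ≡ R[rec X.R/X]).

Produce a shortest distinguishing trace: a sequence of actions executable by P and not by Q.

Reachable graph of P (2 states):
  s0 = rec X. c.(0\{a} + (X + X)) → -c-> s1
  s1 = 0\{a} + ((rec X. c.(0\{a} + (X + X))) + (rec X. c.(0\{a} + (X + X)))) → -c-> s1
Reachable graph of Q (2 states):
  t0 = rec X. b.(0\{a} + (X + X)) → -b-> t1
  t1 = 0\{a} + ((rec X. b.(0\{a} + (X + X))) + (rec X. b.(0\{a} + (X + X)))) → -b-> t1
Executing c from P (initial set {s0}):
  [1] c ⇒ {s1}
  — P admits the full trace.
Executing c from Q (initial set {t0}):
  [1] c ⇒ no successor for Q

c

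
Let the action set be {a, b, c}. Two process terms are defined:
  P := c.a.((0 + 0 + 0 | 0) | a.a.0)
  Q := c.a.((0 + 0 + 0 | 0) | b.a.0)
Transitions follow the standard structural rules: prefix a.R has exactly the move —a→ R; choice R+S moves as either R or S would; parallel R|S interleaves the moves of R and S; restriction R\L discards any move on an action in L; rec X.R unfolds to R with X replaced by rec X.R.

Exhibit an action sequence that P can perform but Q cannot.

LTS(P): 5 reachable states
  p0 = c.a.((0 + 0 + 0 | 0) | a.a.0) | —c→ p1
  p1 = a.((0 + 0 + 0 | 0) | a.a.0) | —a→ p2
  p2 = (0 + 0 + 0 | 0) | a.a.0 | —a→ p3
  p3 = (0 + 0 + 0 | 0) | a.0 | —a→ p4
  p4 = (0 + 0 + 0 | 0) | 0 | ∅
LTS(Q): 5 reachable states
  q0 = c.a.((0 + 0 + 0 | 0) | b.a.0) | —c→ q1
  q1 = a.((0 + 0 + 0 | 0) | b.a.0) | —a→ q2
  q2 = (0 + 0 + 0 | 0) | b.a.0 | —b→ q3
  q3 = (0 + 0 + 0 | 0) | a.0 | —a→ q4
  q4 = (0 + 0 + 0 | 0) | 0 | ∅
Trace ⟨caa⟩ through P, begin at {p0}:
  [1] c ⇒ {p1}
  [2] a ⇒ {p2}
  [3] a ⇒ {p3}
  ✓ P
Trace ⟨caa⟩ through Q, begin at {q0}:
  [1] c ⇒ {q1}
  [2] a ⇒ {q2}
  [3] a ⇒ no successor for Q

caa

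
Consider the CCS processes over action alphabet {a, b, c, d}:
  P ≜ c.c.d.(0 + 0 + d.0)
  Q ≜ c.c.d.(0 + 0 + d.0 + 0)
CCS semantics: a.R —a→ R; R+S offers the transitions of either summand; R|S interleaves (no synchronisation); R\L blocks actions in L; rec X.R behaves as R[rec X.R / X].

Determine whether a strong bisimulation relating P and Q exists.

LTS(P): 5 reachable states
  p0 = c.c.d.(0 + 0 + d.0) :: --c--▸ p1
  p1 = c.d.(0 + 0 + d.0) :: --c--▸ p2
  p2 = d.(0 + 0 + d.0) :: --d--▸ p3
  p3 = 0 + 0 + d.0 :: --d--▸ p4
  p4 = 0 :: (no moves)
LTS(Q): 5 reachable states
  q0 = c.c.d.(0 + 0 + d.0 + 0) :: --c--▸ q1
  q1 = c.d.(0 + 0 + d.0 + 0) :: --c--▸ q2
  q2 = d.(0 + 0 + d.0 + 0) :: --d--▸ q3
  q3 = 0 + 0 + d.0 + 0 :: --d--▸ q4
  q4 = 0 :: (no moves)
Coarsest stable partition (strong bisimilarity classes):
  B0 = {p0, q0}
  B1 = {p1, q1}
  B2 = {p2, q2}
  B3 = {p3, q3}
  B4 = {p4, q4}
p0 ∈ B0, q0 ∈ B0 → same block

YES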